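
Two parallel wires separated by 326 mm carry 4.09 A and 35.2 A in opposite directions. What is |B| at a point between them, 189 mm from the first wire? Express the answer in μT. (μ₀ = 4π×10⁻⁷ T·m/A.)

B ≈ 55.7 μT

Each long wire gives B = μ₀I/(2πd). Distances are d₁ = 0.189 m and d₂ = 0.137 m.
B₁ = 4.33×10⁻⁶ T, B₂ = 5.14×10⁻⁵ T.
Between antiparallel currents both contributions point the same way, so they add. B = B₁ + B₂ = 4.33×10⁻⁶ + 5.14×10⁻⁵ = 5.57×10⁻⁵ T.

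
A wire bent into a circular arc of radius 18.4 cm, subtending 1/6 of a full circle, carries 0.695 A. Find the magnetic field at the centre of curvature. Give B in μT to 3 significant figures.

B ≈ 0.396 μT

The Biot–Savart field of a circular arc at its centre is B = μ₀Iφ/(4πR), with φ = 1.047 rad.
B = (4π×10⁻⁷ × 0.695 × 1.047) / (4π × 0.184) = 3.96×10⁻⁷ T.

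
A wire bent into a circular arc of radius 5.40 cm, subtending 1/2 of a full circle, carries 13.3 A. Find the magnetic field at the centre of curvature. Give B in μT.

The Biot–Savart field of a circular arc at its centre is B = μ₀Iφ/(4πR), with φ = 3.142 rad.
B = (4π×10⁻⁷ × 13.3 × 3.142) / (4π × 0.054) = 7.74×10⁻⁵ T.

B ≈ 77.4 μT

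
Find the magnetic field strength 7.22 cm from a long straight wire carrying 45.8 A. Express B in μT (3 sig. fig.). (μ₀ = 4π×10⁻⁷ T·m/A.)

B ≈ 127 μT

For an infinitely long straight wire, B = μ₀I/(2πd).
B = (4π×10⁻⁷ × 45.8) / (2π × 0.0722) = 1.27×10⁻⁴ T.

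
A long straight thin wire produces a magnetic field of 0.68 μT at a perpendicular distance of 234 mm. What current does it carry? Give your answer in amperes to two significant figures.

I ≈ 0.80 A

For a long straight wire B = μ₀I/(2πd), so I = 2πdB/μ₀.
I = 2π × 0.234 × 6.80×10⁻⁷ / (4π×10⁻⁷) = 0.796 A.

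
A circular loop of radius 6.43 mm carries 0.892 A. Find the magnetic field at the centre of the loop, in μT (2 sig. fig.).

At the centre of a circular loop the Biot–Savart law gives B = μ₀I/(2R).
B = (4π×10⁻⁷ × 0.892) / (2 × 0.00643) = 8.72×10⁻⁵ T.

B ≈ 87 μT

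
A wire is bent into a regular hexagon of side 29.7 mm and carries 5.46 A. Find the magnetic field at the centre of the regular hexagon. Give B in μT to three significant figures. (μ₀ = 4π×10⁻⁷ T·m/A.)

B ≈ 127 μT

Each side is a finite straight segment at perpendicular distance d = a/(2 tan(π/6)) = 0.02572 m from the centre, with end-angles ±π/6.
One side contributes B₁ = (μ₀I/4πd)·2 sin(π/6) = 2.12×10⁻⁵ T.
All 6 sides add in the same direction: B = 6 × 2.12×10⁻⁵ = 1.27×10⁻⁴ T.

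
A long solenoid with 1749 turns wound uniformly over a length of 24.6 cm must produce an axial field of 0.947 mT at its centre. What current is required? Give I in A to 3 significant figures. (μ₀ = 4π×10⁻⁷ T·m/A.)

I ≈ 0.106 A

Inside a long solenoid B = μ₀nI with n = 7110 m⁻¹, so I = B/(μ₀n).
I = 9.47×10⁻⁴ / (4π×10⁻⁷ × 7110) = 0.106 A.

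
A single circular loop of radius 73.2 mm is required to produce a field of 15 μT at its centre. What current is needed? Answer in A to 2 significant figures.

I ≈ 1.7 A

At the centre of a circular loop B = μ₀I/(2R), so I = 2RB/μ₀.
With R = 0.0732 m, I = 2 × 0.0732 × 1.50×10⁻⁵ / (4π×10⁻⁷) = 1.75 A.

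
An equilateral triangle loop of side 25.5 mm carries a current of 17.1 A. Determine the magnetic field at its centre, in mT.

Each side is a finite straight segment at perpendicular distance d = a/(2 tan(π/3)) = 0.007361 m from the centre, with end-angles ±π/3.
One side contributes B₁ = (μ₀I/4πd)·2 sin(π/3) = 4.02×10⁻⁴ T.
All 3 sides add in the same direction: B = 3 × 4.02×10⁻⁴ = 1.21×10⁻³ T.

B ≈ 1.21 mT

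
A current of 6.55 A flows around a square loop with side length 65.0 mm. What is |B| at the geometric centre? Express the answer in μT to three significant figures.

B ≈ 114 μT

Each side is a finite straight segment at perpendicular distance d = a/(2 tan(π/4)) = 0.0325 m from the centre, with end-angles ±π/4.
One side contributes B₁ = (μ₀I/4πd)·2 sin(π/4) = 2.85×10⁻⁵ T.
All 4 sides add in the same direction: B = 4 × 2.85×10⁻⁵ = 1.14×10⁻⁴ T.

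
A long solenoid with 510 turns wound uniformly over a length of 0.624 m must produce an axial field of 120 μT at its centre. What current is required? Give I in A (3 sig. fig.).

I ≈ 0.117 A

Inside a long solenoid B = μ₀nI with n = 817.3 m⁻¹, so I = B/(μ₀n).
I = 1.20×10⁻⁴ / (4π×10⁻⁷ × 817.3) = 0.117 A.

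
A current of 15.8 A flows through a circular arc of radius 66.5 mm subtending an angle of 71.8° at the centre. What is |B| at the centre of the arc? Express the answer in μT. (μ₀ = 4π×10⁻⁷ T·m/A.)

The Biot–Savart field of a circular arc at its centre is B = μ₀Iφ/(4πR), with φ = 1.253 rad.
B = (4π×10⁻⁷ × 15.8 × 1.253) / (4π × 0.0665) = 2.98×10⁻⁵ T.

B ≈ 29.8 μT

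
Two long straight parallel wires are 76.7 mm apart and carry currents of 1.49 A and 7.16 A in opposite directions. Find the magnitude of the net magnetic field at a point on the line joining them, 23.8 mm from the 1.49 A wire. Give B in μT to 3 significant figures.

Each long wire gives B = μ₀I/(2πd). Distances are d₁ = 0.0238 m and d₂ = 0.0529 m.
B₁ = 1.25×10⁻⁵ T, B₂ = 2.71×10⁻⁵ T.
Between antiparallel currents both contributions point the same way, so they add. B = B₁ + B₂ = 1.25×10⁻⁵ + 2.71×10⁻⁵ = 3.96×10⁻⁵ T.

B ≈ 39.6 μT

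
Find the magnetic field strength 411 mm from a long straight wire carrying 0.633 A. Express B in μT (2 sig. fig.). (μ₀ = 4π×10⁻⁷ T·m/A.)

B ≈ 0.31 μT

For an infinitely long straight wire, B = μ₀I/(2πd).
B = (4π×10⁻⁷ × 0.633) / (2π × 0.411) = 3.08×10⁻⁷ T.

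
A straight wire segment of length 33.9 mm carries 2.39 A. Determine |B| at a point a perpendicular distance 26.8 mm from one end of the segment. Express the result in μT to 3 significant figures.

B ≈ 7.00 μT

For a finite straight segment, B = (μ₀I/4πd)(sinθ₁ + sinθ₂), where θ₁, θ₂ are the angles from the perpendicular to each end.
The perpendicular foot is at one end, so the two end-offsets along the wire are 0 and L = 0.0339 m.
sinθ₁ = 0/√(0²+0.0268²) = 0.0000; sinθ₂ = 0.0339/√(0.0339²+0.0268²) = 0.7845.
B = (4π×10⁻⁷ × 2.39) / (4π × 0.0268) × (0.0000 + 0.7845) = 7.00×10⁻⁶ T.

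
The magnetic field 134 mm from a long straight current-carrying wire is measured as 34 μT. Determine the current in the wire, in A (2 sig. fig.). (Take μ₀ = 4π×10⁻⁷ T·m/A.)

For a long straight wire B = μ₀I/(2πd), so I = 2πdB/μ₀.
I = 2π × 0.134 × 3.40×10⁻⁵ / (4π×10⁻⁷) = 22.8 A.

I ≈ 23 A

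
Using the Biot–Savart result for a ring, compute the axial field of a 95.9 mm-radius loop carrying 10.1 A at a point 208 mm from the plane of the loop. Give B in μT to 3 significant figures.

On the axis of a circular loop, B = μ₀IR² / [2(R²+z²)^(3/2)].
R² + z² = (0.0959)² + (0.208)² = 0.05246 m², and (R²+z²)^(3/2) = 1.20×10⁻² m³.
B = (4π×10⁻⁷ × 10.1 × 0.009197) / (2 × 1.20×10⁻²) = 4.86×10⁻⁶ T.

B ≈ 4.86 μT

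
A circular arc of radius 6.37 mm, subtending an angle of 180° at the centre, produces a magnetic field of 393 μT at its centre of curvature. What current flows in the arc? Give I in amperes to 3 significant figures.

For a circular arc, B = μ₀Iφ/(4πR) with φ in radians; here φ = 3.142 rad.
So I = 4πRB/(μ₀φ) = 4π × 0.00637 × 3.93×10⁻⁴ / (4π×10⁻⁷ × 3.142) = 7.97 A.

I ≈ 7.97 A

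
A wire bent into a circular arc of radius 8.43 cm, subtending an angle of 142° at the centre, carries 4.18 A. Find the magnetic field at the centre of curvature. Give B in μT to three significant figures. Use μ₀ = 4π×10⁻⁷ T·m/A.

B ≈ 12.3 μT

The Biot–Savart field of a circular arc at its centre is B = μ₀Iφ/(4πR), with φ = 2.478 rad.
B = (4π×10⁻⁷ × 4.18 × 2.478) / (4π × 0.0843) = 1.23×10⁻⁵ T.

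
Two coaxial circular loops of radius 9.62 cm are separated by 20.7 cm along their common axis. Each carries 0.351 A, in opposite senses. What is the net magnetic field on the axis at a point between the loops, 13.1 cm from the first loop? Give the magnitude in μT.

Each loop contributes B = μ₀IR²/[2(R²+z²)^(3/2)] on the axis, with z measured from that loop.
Loop 1 (z = 0.131 m): B₁ = 4.75×10⁻⁷ T. Loop 2 (z = 0.076 m): B₂ = 1.11×10⁻⁶ T.
The fields oppose: B = |B₁ − B₂| = 6.32×10⁻⁷ T.

B ≈ 0.632 μT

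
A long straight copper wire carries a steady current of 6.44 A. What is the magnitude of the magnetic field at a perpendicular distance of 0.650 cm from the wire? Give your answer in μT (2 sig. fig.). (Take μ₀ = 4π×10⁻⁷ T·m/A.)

For an infinitely long straight wire, B = μ₀I/(2πd).
B = (4π×10⁻⁷ × 6.44) / (2π × 0.0065) = 1.98×10⁻⁴ T.

B ≈ 200 μT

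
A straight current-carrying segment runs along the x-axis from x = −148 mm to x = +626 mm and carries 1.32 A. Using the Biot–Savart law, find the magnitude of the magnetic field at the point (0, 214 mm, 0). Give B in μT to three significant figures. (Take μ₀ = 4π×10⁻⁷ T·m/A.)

For a finite straight segment, B = (μ₀I/4πd)(sinθ₁ + sinθ₂), where θ₁, θ₂ are the angles from the perpendicular to each end.
The perpendicular distance is d = 0.214 m; the end-offsets along the wire are a = 0.148 m and b = 0.626 m.
sinθ₁ = 0.148/√(0.148²+0.214²) = 0.5688; sinθ₂ = 0.626/√(0.626²+0.214²) = 0.9462.
B = (4π×10⁻⁷ × 1.32) / (4π × 0.214) × (0.5688 + 0.9462) = 9.35×10⁻⁷ T.

B ≈ 0.935 μT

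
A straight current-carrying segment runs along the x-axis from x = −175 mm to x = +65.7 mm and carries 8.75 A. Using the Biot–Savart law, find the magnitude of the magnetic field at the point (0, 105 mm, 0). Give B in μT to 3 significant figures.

For a finite straight segment, B = (μ₀I/4πd)(sinθ₁ + sinθ₂), where θ₁, θ₂ are the angles from the perpendicular to each end.
The perpendicular distance is d = 0.105 m; the end-offsets along the wire are a = 0.175 m and b = 0.0657 m.
sinθ₁ = 0.175/√(0.175²+0.105²) = 0.8575; sinθ₂ = 0.0657/√(0.0657²+0.105²) = 0.5304.
B = (4π×10⁻⁷ × 8.75) / (4π × 0.105) × (0.8575 + 0.5304) = 1.16×10⁻⁵ T.

B ≈ 11.6 μT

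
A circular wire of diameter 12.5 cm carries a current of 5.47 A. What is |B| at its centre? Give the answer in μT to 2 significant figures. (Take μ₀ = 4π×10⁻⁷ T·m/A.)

At the centre of a circular loop the Biot–Savart law gives B = μ₀I/(2R) (so R = 0.0625 m).
B = (4π×10⁻⁷ × 5.47) / (2 × 0.0625) = 5.50×10⁻⁵ T.

B ≈ 55 μT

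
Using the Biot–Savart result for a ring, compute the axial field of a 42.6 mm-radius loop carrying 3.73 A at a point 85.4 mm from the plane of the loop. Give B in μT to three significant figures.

On the axis of a circular loop, B = μ₀IR² / [2(R²+z²)^(3/2)].
R² + z² = (0.0426)² + (0.0854)² = 0.009108 m², and (R²+z²)^(3/2) = 8.69×10⁻⁴ m³.
B = (4π×10⁻⁷ × 3.73 × 0.001815) / (2 × 8.69×10⁻⁴) = 4.89×10⁻⁶ T.

B ≈ 4.89 μT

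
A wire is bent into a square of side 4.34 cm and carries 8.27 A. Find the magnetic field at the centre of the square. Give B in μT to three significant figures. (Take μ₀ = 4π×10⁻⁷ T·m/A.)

B ≈ 216 μT

Each side is a finite straight segment at perpendicular distance d = a/(2 tan(π/4)) = 0.0217 m from the centre, with end-angles ±π/4.
One side contributes B₁ = (μ₀I/4πd)·2 sin(π/4) = 5.39×10⁻⁵ T.
All 4 sides add in the same direction: B = 4 × 5.39×10⁻⁵ = 2.16×10⁻⁴ T.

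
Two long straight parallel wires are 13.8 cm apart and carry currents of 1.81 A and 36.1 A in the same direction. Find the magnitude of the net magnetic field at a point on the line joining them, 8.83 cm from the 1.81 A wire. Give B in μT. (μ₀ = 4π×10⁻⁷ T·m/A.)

Each long wire gives B = μ₀I/(2πd). Distances are d₁ = 0.0883 m and d₂ = 0.0497 m.
B₁ = 4.10×10⁻⁶ T, B₂ = 1.45×10⁻⁴ T.
Between parallel currents the two contributions point in opposite directions, so they subtract. B = |B₁ − B₂| = |4.10×10⁻⁶ − 1.45×10⁻⁴| = 1.41×10⁻⁴ T.

B ≈ 141 μT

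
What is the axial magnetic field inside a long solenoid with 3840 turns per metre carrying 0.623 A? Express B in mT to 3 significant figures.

B ≈ 3.01 mT

Inside a long solenoid, B = μ₀nI with n = 3840 turns/m.
B = 4π×10⁻⁷ × 3840 × 0.623 = 3.01×10⁻³ T.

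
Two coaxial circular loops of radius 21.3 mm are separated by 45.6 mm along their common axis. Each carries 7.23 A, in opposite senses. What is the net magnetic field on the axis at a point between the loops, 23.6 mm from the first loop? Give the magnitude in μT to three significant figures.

Each loop contributes B = μ₀IR²/[2(R²+z²)^(3/2)] on the axis, with z measured from that loop.
Loop 1 (z = 0.0236 m): B₁ = 6.41×10⁻⁵ T. Loop 2 (z = 0.022 m): B₂ = 7.18×10⁻⁵ T.
The fields oppose: B = |B₁ − B₂| = 7.63×10⁻⁶ T.

B ≈ 7.63 μT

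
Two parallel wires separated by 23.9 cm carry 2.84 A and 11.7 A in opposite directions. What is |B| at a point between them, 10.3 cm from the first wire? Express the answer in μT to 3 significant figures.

B ≈ 22.7 μT

Each long wire gives B = μ₀I/(2πd). Distances are d₁ = 0.103 m and d₂ = 0.136 m.
B₁ = 5.51×10⁻⁶ T, B₂ = 1.72×10⁻⁵ T.
Between antiparallel currents both contributions point the same way, so they add. B = B₁ + B₂ = 5.51×10⁻⁶ + 1.72×10⁻⁵ = 2.27×10⁻⁵ T.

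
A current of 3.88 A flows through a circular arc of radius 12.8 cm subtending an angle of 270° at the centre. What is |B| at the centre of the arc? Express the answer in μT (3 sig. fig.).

The Biot–Savart field of a circular arc at its centre is B = μ₀Iφ/(4πR), with φ = 4.712 rad.
B = (4π×10⁻⁷ × 3.88 × 4.712) / (4π × 0.128) = 1.43×10⁻⁵ T.

B ≈ 14.3 μT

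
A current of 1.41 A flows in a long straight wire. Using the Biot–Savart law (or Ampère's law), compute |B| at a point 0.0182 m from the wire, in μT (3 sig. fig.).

B ≈ 15.5 μT

For an infinitely long straight wire, B = μ₀I/(2πd).
B = (4π×10⁻⁷ × 1.41) / (2π × 0.0182) = 1.55×10⁻⁵ T.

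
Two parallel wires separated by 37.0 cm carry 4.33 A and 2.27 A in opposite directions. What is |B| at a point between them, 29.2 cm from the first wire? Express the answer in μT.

Each long wire gives B = μ₀I/(2πd). Distances are d₁ = 0.292 m and d₂ = 0.078 m.
B₁ = 2.97×10⁻⁶ T, B₂ = 5.82×10⁻⁶ T.
Between antiparallel currents both contributions point the same way, so they add. B = B₁ + B₂ = 2.97×10⁻⁶ + 5.82×10⁻⁶ = 8.79×10⁻⁶ T.

B ≈ 8.79 μT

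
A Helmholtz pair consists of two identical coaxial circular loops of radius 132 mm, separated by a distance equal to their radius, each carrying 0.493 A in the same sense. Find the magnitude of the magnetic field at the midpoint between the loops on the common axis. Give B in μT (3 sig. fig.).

Each loop contributes B = μ₀IR²/[2(R²+z²)^(3/2)] on the axis, with z measured from that loop.
Loop 1 (z = 0.066 m): B₁ = 1.68×10⁻⁶ T. Loop 2 (z = 0.066 m): B₂ = 1.68×10⁻⁶ T.
The fields add: B = B₁ + B₂ = 3.36×10⁻⁶ T.

B ≈ 3.36 μT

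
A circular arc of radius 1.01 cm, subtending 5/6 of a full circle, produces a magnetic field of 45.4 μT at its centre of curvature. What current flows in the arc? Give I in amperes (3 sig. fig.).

For a circular arc, B = μ₀Iφ/(4πR) with φ in radians; here φ = 5.236 rad.
So I = 4πRB/(μ₀φ) = 4π × 0.0101 × 4.54×10⁻⁵ / (4π×10⁻⁷ × 5.236) = 0.876 A.

I ≈ 0.876 A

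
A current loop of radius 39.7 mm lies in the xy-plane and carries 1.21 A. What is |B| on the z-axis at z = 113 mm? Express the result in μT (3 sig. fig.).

On the axis of a circular loop, B = μ₀IR² / [2(R²+z²)^(3/2)].
R² + z² = (0.0397)² + (0.113)² = 0.01435 m², and (R²+z²)^(3/2) = 1.72×10⁻³ m³.
B = (4π×10⁻⁷ × 1.21 × 0.001576) / (2 × 1.72×10⁻³) = 6.97×10⁻⁷ T.

B ≈ 0.697 μT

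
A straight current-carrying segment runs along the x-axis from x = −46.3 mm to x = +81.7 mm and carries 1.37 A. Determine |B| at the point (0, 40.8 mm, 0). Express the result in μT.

B ≈ 5.52 μT

For a finite straight segment, B = (μ₀I/4πd)(sinθ₁ + sinθ₂), where θ₁, θ₂ are the angles from the perpendicular to each end.
The perpendicular distance is d = 0.0408 m; the end-offsets along the wire are a = 0.0463 m and b = 0.0817 m.
sinθ₁ = 0.0463/√(0.0463²+0.0408²) = 0.7503; sinθ₂ = 0.0817/√(0.0817²+0.0408²) = 0.8946.
B = (4π×10⁻⁷ × 1.37) / (4π × 0.0408) × (0.7503 + 0.8946) = 5.52×10⁻⁶ T.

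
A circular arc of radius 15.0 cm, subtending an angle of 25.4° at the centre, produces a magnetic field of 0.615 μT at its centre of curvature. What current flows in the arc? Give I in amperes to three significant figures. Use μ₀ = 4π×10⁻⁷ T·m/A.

For a circular arc, B = μ₀Iφ/(4πR) with φ in radians; here φ = 0.4433 rad.
So I = 4πRB/(μ₀φ) = 4π × 0.15 × 6.15×10⁻⁷ / (4π×10⁻⁷ × 0.4433) = 2.08 A.

I ≈ 2.08 A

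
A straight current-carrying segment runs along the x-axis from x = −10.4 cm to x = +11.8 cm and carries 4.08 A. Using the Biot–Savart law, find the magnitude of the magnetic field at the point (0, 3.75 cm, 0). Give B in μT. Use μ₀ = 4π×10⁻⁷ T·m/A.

B ≈ 20.6 μT

For a finite straight segment, B = (μ₀I/4πd)(sinθ₁ + sinθ₂), where θ₁, θ₂ are the angles from the perpendicular to each end.
The perpendicular distance is d = 0.0375 m; the end-offsets along the wire are a = 0.104 m and b = 0.118 m.
sinθ₁ = 0.104/√(0.104²+0.0375²) = 0.9407; sinθ₂ = 0.118/√(0.118²+0.0375²) = 0.9530.
B = (4π×10⁻⁷ × 4.08) / (4π × 0.0375) × (0.9407 + 0.9530) = 2.06×10⁻⁵ T.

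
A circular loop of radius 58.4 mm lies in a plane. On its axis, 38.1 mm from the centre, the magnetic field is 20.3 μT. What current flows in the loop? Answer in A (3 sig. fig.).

On the axis of a loop, B = μ₀IR²/[2(R²+z²)^(3/2)], so I = 2B(R²+z²)^(3/2)/(μ₀R²).
R² + z² = 0.003411 + 0.001452 = 0.004862 m²; raised to 3/2 gives 3.39×10⁻⁴ m³.
I = 2 × 2.03×10⁻⁵ × 3.39×10⁻⁴ / (1.26×10⁻⁶ × 0.003411) = 3.21 A.

I ≈ 3.21 A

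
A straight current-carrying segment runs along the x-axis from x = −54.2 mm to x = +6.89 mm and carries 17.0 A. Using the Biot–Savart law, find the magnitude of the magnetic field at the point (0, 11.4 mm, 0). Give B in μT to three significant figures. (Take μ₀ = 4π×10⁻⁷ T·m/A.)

For a finite straight segment, B = (μ₀I/4πd)(sinθ₁ + sinθ₂), where θ₁, θ₂ are the angles from the perpendicular to each end.
The perpendicular distance is d = 0.0114 m; the end-offsets along the wire are a = 0.0542 m and b = 0.00689 m.
sinθ₁ = 0.0542/√(0.0542²+0.0114²) = 0.9786; sinθ₂ = 0.00689/√(0.00689²+0.0114²) = 0.5173.
B = (4π×10⁻⁷ × 17.0) / (4π × 0.0114) × (0.9786 + 0.5173) = 2.23×10⁻⁴ T.

B ≈ 223 μT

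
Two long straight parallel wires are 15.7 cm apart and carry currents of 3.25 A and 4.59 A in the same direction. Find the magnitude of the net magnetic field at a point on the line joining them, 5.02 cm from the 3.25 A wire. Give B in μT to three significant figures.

B ≈ 4.35 μT

Each long wire gives B = μ₀I/(2πd). Distances are d₁ = 0.0502 m and d₂ = 0.1068 m.
B₁ = 1.29×10⁻⁵ T, B₂ = 8.60×10⁻⁶ T.
Between parallel currents the two contributions point in opposite directions, so they subtract. B = |B₁ − B₂| = |1.29×10⁻⁵ − 8.60×10⁻⁶| = 4.35×10⁻⁶ T.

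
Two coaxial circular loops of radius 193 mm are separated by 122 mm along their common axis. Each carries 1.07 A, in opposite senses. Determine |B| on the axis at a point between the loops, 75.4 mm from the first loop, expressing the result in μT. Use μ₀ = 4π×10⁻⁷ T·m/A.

Each loop contributes B = μ₀IR²/[2(R²+z²)^(3/2)] on the axis, with z measured from that loop.
Loop 1 (z = 0.0754 m): B₁ = 2.81×10⁻⁶ T. Loop 2 (z = 0.0466 m): B₂ = 3.20×10⁻⁶ T.
The fields oppose: B = |B₁ − B₂| = 3.85×10⁻⁷ T.

B ≈ 0.385 μT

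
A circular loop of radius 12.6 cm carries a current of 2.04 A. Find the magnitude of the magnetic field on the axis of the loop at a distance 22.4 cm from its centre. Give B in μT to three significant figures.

B ≈ 1.20 μT

On the axis of a circular loop, B = μ₀IR² / [2(R²+z²)^(3/2)].
R² + z² = (0.126)² + (0.224)² = 0.06605 m², and (R²+z²)^(3/2) = 1.70×10⁻² m³.
B = (4π×10⁻⁷ × 2.04 × 0.01588) / (2 × 1.70×10⁻²) = 1.20×10⁻⁶ T.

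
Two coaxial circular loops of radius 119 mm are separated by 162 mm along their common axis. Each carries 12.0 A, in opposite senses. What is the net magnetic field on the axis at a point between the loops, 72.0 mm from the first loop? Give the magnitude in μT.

B ≈ 7.54 μT

Each loop contributes B = μ₀IR²/[2(R²+z²)^(3/2)] on the axis, with z measured from that loop.
Loop 1 (z = 0.072 m): B₁ = 3.97×10⁻⁵ T. Loop 2 (z = 0.09 m): B₂ = 3.21×10⁻⁵ T.
The fields oppose: B = |B₁ − B₂| = 7.54×10⁻⁶ T.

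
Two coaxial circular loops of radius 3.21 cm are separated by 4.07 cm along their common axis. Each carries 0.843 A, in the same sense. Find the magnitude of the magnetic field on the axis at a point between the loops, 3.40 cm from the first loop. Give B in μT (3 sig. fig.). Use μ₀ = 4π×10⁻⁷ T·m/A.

Each loop contributes B = μ₀IR²/[2(R²+z²)^(3/2)] on the axis, with z measured from that loop.
Loop 1 (z = 0.034 m): B₁ = 5.34×10⁻⁶ T. Loop 2 (z = 0.0067 m): B₂ = 1.55×10⁻⁵ T.
The fields add: B = B₁ + B₂ = 2.08×10⁻⁵ T.

B ≈ 20.8 μT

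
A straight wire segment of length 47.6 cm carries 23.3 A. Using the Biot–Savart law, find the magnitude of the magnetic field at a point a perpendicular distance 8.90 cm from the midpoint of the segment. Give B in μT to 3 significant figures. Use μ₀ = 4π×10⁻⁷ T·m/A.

For a finite straight segment, B = (μ₀I/4πd)(sinθ₁ + sinθ₂), where θ₁, θ₂ are the angles from the perpendicular to each end.
The perpendicular from the point meets the wire at its midpoint, so each end is L/2 = 0.238 m away along the wire.
sinθ₁ = 0.238/√(0.238²+0.089²) = 0.9367; sinθ₂ = 0.238/√(0.238²+0.089²) = 0.9367.
B = (4π×10⁻⁷ × 23.3) / (4π × 0.089) × (0.9367 + 0.9367) = 4.90×10⁻⁵ T.

B ≈ 49.0 μT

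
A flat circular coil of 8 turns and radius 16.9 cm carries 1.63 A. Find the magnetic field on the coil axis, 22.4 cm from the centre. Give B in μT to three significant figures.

For an N-turn flat coil, B = Nμ₀IR²/[2(R²+z²)^(3/2)] with R = 0.169 m, z = 0.224 m.
B = 8 × 1.32×10⁻⁶ T = 1.06×10⁻⁵ T.

B ≈ 10.6 μT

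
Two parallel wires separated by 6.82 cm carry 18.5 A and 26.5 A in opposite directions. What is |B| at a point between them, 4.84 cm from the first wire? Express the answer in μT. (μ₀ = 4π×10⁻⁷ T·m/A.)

B ≈ 344 μT

Each long wire gives B = μ₀I/(2πd). Distances are d₁ = 0.0484 m and d₂ = 0.0198 m.
B₁ = 7.64×10⁻⁵ T, B₂ = 2.68×10⁻⁴ T.
Between antiparallel currents both contributions point the same way, so they add. B = B₁ + B₂ = 7.64×10⁻⁵ + 2.68×10⁻⁴ = 3.44×10⁻⁴ T.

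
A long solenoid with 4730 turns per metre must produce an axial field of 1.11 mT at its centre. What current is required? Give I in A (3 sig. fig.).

I ≈ 0.187 A

Inside a long solenoid B = μ₀nI with n = 4730 m⁻¹, so I = B/(μ₀n).
I = 1.11×10⁻³ / (4π×10⁻⁷ × 4730) = 0.187 A.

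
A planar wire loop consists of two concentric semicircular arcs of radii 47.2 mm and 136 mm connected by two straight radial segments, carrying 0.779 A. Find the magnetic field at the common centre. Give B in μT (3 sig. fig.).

B ≈ 3.39 μT

The radial connectors point toward the centre, so dl × r̂ = 0 and they contribute nothing.
Each semicircle gives μ₀I/(4R): inner arc 5.18×10⁻⁶ T, outer arc 1.80×10⁻⁶ T.
The two arcs carry current in opposite angular senses, so their fields oppose: B = |5.18×10⁻⁶ − 1.80×10⁻⁶| = 3.39×10⁻⁶ T.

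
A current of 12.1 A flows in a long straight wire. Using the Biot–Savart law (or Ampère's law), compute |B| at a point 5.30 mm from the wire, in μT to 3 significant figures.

For an infinitely long straight wire, B = μ₀I/(2πd).
B = (4π×10⁻⁷ × 12.1) / (2π × 0.0053) = 4.57×10⁻⁴ T.

B ≈ 457 μT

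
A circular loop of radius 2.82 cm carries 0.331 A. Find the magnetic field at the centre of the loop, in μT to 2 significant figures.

B ≈ 7.4 μT

At the centre of a circular loop the Biot–Savart law gives B = μ₀I/(2R).
B = (4π×10⁻⁷ × 0.331) / (2 × 0.0282) = 7.37×10⁻⁶ T.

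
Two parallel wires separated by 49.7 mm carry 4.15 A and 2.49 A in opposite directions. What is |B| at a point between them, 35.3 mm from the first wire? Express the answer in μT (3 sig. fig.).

B ≈ 58.1 μT

Each long wire gives B = μ₀I/(2πd). Distances are d₁ = 0.0353 m and d₂ = 0.0144 m.
B₁ = 2.35×10⁻⁵ T, B₂ = 3.46×10⁻⁵ T.
Between antiparallel currents both contributions point the same way, so they add. B = B₁ + B₂ = 2.35×10⁻⁵ + 3.46×10⁻⁵ = 5.81×10⁻⁵ T.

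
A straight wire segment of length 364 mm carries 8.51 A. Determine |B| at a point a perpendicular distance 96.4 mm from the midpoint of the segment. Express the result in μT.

B ≈ 15.6 μT

For a finite straight segment, B = (μ₀I/4πd)(sinθ₁ + sinθ₂), where θ₁, θ₂ are the angles from the perpendicular to each end.
The perpendicular from the point meets the wire at its midpoint, so each end is L/2 = 0.182 m away along the wire.
sinθ₁ = 0.182/√(0.182²+0.0964²) = 0.8837; sinθ₂ = 0.182/√(0.182²+0.0964²) = 0.8837.
B = (4π×10⁻⁷ × 8.51) / (4π × 0.0964) × (0.8837 + 0.8837) = 1.56×10⁻⁵ T.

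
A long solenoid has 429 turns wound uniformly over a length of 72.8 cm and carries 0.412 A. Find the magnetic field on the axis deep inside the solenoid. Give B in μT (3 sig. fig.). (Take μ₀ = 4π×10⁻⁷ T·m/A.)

Inside a long solenoid, B = μ₀nI with n = 589.3 turns/m.
B = 4π×10⁻⁷ × 589.3 × 0.412 = 3.05×10⁻⁴ T.

B ≈ 305 μT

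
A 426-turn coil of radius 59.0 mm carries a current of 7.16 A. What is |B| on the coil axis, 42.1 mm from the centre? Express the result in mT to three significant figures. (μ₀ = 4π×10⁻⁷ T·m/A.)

B ≈ 17.5 mT

For an N-turn flat coil, B = Nμ₀IR²/[2(R²+z²)^(3/2)] with R = 0.059 m, z = 0.0421 m.
B = 426 × 4.11×10⁻⁵ T = 1.75×10⁻² T.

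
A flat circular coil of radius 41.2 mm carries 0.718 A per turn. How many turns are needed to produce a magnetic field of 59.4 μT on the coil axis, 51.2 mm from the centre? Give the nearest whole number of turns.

N = 22

For an N-turn coil, B = Nμ₀IR²/[2(R²+z²)^(3/2)]. A single turn gives B₁ = 2.70×10⁻⁶ T with R = 0.0412 m, z = 0.0512 m.
N = B/B₁ = 5.94×10⁻⁵ / 2.70×10⁻⁶ = 22.02.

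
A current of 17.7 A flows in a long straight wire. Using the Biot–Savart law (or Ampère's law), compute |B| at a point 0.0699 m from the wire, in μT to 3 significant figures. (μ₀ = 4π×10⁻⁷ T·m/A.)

B ≈ 50.6 μT

For an infinitely long straight wire, B = μ₀I/(2πd).
B = (4π×10⁻⁷ × 17.7) / (2π × 0.0699) = 5.06×10⁻⁵ T.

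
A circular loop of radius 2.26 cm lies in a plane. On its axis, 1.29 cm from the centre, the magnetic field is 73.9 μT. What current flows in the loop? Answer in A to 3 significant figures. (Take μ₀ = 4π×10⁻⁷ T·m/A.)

I ≈ 4.06 A

On the axis of a loop, B = μ₀IR²/[2(R²+z²)^(3/2)], so I = 2B(R²+z²)^(3/2)/(μ₀R²).
R² + z² = 0.0005108 + 0.0001664 = 0.0006772 m²; raised to 3/2 gives 1.76×10⁻⁵ m³.
I = 2 × 7.39×10⁻⁵ × 1.76×10⁻⁵ / (1.26×10⁻⁶ × 0.0005108) = 4.06 A.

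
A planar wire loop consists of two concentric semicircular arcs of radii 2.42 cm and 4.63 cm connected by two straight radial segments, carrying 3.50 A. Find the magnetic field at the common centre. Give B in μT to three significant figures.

The radial connectors point toward the centre, so dl × r̂ = 0 and they contribute nothing.
Each semicircle gives μ₀I/(4R): inner arc 4.54×10⁻⁵ T, outer arc 2.37×10⁻⁵ T.
The two arcs carry current in opposite angular senses, so their fields oppose: B = |4.54×10⁻⁵ − 2.37×10⁻⁵| = 2.17×10⁻⁵ T.

B ≈ 21.7 μT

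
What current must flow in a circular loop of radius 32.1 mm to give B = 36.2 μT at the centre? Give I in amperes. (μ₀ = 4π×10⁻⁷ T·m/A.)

At the centre of a circular loop B = μ₀I/(2R), so I = 2RB/μ₀.
With R = 0.0321 m, I = 2 × 0.0321 × 3.62×10⁻⁵ / (4π×10⁻⁷) = 1.85 A.

I ≈ 1.85 A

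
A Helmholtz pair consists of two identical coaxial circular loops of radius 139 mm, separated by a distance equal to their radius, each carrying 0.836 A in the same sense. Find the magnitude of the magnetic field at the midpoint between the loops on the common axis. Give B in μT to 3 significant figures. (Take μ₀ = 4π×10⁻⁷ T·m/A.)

B ≈ 5.41 μT

Each loop contributes B = μ₀IR²/[2(R²+z²)^(3/2)] on the axis, with z measured from that loop.
Loop 1 (z = 0.0695 m): B₁ = 2.70×10⁻⁶ T. Loop 2 (z = 0.0695 m): B₂ = 2.70×10⁻⁶ T.
The fields add: B = B₁ + B₂ = 5.41×10⁻⁶ T.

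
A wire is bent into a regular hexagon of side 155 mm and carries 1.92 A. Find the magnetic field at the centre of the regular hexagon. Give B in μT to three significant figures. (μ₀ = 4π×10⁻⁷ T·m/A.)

Each side is a finite straight segment at perpendicular distance d = a/(2 tan(π/6)) = 0.1342 m from the centre, with end-angles ±π/6.
One side contributes B₁ = (μ₀I/4πd)·2 sin(π/6) = 1.43×10⁻⁶ T.
All 6 sides add in the same direction: B = 6 × 1.43×10⁻⁶ = 8.58×10⁻⁶ T.

B ≈ 8.58 μT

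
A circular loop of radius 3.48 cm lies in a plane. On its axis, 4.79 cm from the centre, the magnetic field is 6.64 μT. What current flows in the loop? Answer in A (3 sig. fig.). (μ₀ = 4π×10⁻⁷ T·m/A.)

I ≈ 1.81 A

On the axis of a loop, B = μ₀IR²/[2(R²+z²)^(3/2)], so I = 2B(R²+z²)^(3/2)/(μ₀R²).
R² + z² = 0.001211 + 0.002294 = 0.003505 m²; raised to 3/2 gives 2.08×10⁻⁴ m³.
I = 2 × 6.64×10⁻⁶ × 2.08×10⁻⁴ / (1.26×10⁻⁶ × 0.001211) = 1.81 A.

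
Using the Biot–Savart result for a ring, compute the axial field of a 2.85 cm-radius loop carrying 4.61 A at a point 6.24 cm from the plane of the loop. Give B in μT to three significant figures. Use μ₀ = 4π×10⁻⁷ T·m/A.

B ≈ 7.29 μT

On the axis of a circular loop, B = μ₀IR² / [2(R²+z²)^(3/2)].
R² + z² = (0.0285)² + (0.0624)² = 0.004706 m², and (R²+z²)^(3/2) = 3.23×10⁻⁴ m³.
B = (4π×10⁻⁷ × 4.61 × 0.0008123) / (2 × 3.23×10⁻⁴) = 7.29×10⁻⁶ T.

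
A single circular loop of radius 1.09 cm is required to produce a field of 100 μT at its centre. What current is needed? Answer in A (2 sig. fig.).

I ≈ 1.7 A

At the centre of a circular loop B = μ₀I/(2R), so I = 2RB/μ₀.
With R = 0.0109 m, I = 2 × 0.0109 × 1.00×10⁻⁴ / (4π×10⁻⁷) = 1.73 A.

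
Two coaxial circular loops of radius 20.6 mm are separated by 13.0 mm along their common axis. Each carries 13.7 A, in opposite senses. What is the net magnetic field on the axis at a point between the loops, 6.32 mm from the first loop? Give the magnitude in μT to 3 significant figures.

Each loop contributes B = μ₀IR²/[2(R²+z²)^(3/2)] on the axis, with z measured from that loop.
Loop 1 (z = 0.00632 m): B₁ = 3.65×10⁻⁴ T. Loop 2 (z = 0.00668 m): B₂ = 3.60×10⁻⁴ T.
The fields oppose: B = |B₁ − B₂| = 5.45×10⁻⁶ T.

B ≈ 5.45 μT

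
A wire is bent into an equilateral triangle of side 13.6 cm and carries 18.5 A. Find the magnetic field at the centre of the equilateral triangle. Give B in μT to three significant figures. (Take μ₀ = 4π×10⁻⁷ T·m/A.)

B ≈ 245 μT

Each side is a finite straight segment at perpendicular distance d = a/(2 tan(π/3)) = 0.03926 m from the centre, with end-angles ±π/3.
One side contributes B₁ = (μ₀I/4πd)·2 sin(π/3) = 8.16×10⁻⁵ T.
All 3 sides add in the same direction: B = 3 × 8.16×10⁻⁵ = 2.45×10⁻⁴ T.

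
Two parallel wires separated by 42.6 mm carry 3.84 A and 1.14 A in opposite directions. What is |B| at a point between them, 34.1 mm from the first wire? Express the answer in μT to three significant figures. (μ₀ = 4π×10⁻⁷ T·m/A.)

Each long wire gives B = μ₀I/(2πd). Distances are d₁ = 0.0341 m and d₂ = 0.0085 m.
B₁ = 2.25×10⁻⁵ T, B₂ = 2.68×10⁻⁵ T.
Between antiparallel currents both contributions point the same way, so they add. B = B₁ + B₂ = 2.25×10⁻⁵ + 2.68×10⁻⁵ = 4.93×10⁻⁵ T.

B ≈ 49.3 μT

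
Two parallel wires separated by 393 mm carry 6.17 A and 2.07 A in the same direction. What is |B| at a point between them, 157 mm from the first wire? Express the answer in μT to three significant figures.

B ≈ 6.11 μT

Each long wire gives B = μ₀I/(2πd). Distances are d₁ = 0.157 m and d₂ = 0.236 m.
B₁ = 7.86×10⁻⁶ T, B₂ = 1.75×10⁻⁶ T.
Between parallel currents the two contributions point in opposite directions, so they subtract. B = |B₁ − B₂| = |7.86×10⁻⁶ − 1.75×10⁻⁶| = 6.11×10⁻⁶ T.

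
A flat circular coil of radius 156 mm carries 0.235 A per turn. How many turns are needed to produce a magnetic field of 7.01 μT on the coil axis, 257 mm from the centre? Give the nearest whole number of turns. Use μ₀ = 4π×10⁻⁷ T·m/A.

For an N-turn coil, B = Nμ₀IR²/[2(R²+z²)^(3/2)]. A single turn gives B₁ = 1.32×10⁻⁷ T with R = 0.156 m, z = 0.257 m.
N = B/B₁ = 7.01×10⁻⁶ / 1.32×10⁻⁷ = 53.01.

N = 53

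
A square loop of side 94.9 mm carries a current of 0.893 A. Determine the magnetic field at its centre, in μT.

B ≈ 10.6 μT

Each side is a finite straight segment at perpendicular distance d = a/(2 tan(π/4)) = 0.04745 m from the centre, with end-angles ±π/4.
One side contributes B₁ = (μ₀I/4πd)·2 sin(π/4) = 2.66×10⁻⁶ T.
All 4 sides add in the same direction: B = 4 × 2.66×10⁻⁶ = 1.06×10⁻⁵ T.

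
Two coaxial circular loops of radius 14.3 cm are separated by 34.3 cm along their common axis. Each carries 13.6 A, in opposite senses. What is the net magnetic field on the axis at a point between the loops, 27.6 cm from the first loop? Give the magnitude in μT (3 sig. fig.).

Each loop contributes B = μ₀IR²/[2(R²+z²)^(3/2)] on the axis, with z measured from that loop.
Loop 1 (z = 0.276 m): B₁ = 5.82×10⁻⁶ T. Loop 2 (z = 0.067 m): B₂ = 4.44×10⁻⁵ T.
The fields oppose: B = |B₁ − B₂| = 3.86×10⁻⁵ T.

B ≈ 38.6 μT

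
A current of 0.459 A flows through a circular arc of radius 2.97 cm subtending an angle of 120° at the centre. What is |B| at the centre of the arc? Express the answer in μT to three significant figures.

B ≈ 3.24 μT

The Biot–Savart field of a circular arc at its centre is B = μ₀Iφ/(4πR), with φ = 2.094 rad.
B = (4π×10⁻⁷ × 0.459 × 2.094) / (4π × 0.0297) = 3.24×10⁻⁶ T.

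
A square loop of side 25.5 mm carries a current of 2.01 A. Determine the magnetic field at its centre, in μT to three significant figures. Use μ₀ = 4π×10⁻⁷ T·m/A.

B ≈ 89.2 μT

Each side is a finite straight segment at perpendicular distance d = a/(2 tan(π/4)) = 0.01275 m from the centre, with end-angles ±π/4.
One side contributes B₁ = (μ₀I/4πd)·2 sin(π/4) = 2.23×10⁻⁵ T.
All 4 sides add in the same direction: B = 4 × 2.23×10⁻⁵ = 8.92×10⁻⁵ T.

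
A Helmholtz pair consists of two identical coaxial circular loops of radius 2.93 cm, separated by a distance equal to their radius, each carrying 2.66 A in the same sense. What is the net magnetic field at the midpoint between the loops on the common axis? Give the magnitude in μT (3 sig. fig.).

Each loop contributes B = μ₀IR²/[2(R²+z²)^(3/2)] on the axis, with z measured from that loop.
Loop 1 (z = 0.01465 m): B₁ = 4.08×10⁻⁵ T. Loop 2 (z = 0.01465 m): B₂ = 4.08×10⁻⁵ T.
The fields add: B = B₁ + B₂ = 8.16×10⁻⁵ T.

B ≈ 81.6 μT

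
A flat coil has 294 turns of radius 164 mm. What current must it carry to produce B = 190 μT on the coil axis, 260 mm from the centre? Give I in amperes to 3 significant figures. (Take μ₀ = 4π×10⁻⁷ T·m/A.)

For an N-turn coil, B = Nμ₀IR²/[2(R²+z²)^(3/2)] with R = 0.164 m, z = 0.26 m, so I = 2B(R²+z²)^(3/2)/(Nμ₀R²) = 2 × 1.90×10⁻⁴ × 2.90×10⁻² / (294 × 4π×10⁻⁷ × 0.0269) = 1.11 A.

I ≈ 1.11 A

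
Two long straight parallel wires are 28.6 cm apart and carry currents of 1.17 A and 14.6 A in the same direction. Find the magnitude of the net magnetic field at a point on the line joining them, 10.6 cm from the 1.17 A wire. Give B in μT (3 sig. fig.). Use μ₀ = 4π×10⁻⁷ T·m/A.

B ≈ 14.0 μT

Each long wire gives B = μ₀I/(2πd). Distances are d₁ = 0.106 m and d₂ = 0.18 m.
B₁ = 2.21×10⁻⁶ T, B₂ = 1.62×10⁻⁵ T.
Between parallel currents the two contributions point in opposite directions, so they subtract. B = |B₁ − B₂| = |2.21×10⁻⁶ − 1.62×10⁻⁵| = 1.40×10⁻⁵ T.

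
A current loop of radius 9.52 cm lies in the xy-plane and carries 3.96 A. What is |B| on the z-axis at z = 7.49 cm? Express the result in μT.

B ≈ 12.7 μT

On the axis of a circular loop, B = μ₀IR² / [2(R²+z²)^(3/2)].
R² + z² = (0.0952)² + (0.0749)² = 0.01467 m², and (R²+z²)^(3/2) = 1.78×10⁻³ m³.
B = (4π×10⁻⁷ × 3.96 × 0.009063) / (2 × 1.78×10⁻³) = 1.27×10⁻⁵ T.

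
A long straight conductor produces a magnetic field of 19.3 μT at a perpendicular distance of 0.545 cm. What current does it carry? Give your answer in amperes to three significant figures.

I ≈ 0.526 A

For a long straight wire B = μ₀I/(2πd), so I = 2πdB/μ₀.
I = 2π × 0.00545 × 1.93×10⁻⁵ / (4π×10⁻⁷) = 0.526 A.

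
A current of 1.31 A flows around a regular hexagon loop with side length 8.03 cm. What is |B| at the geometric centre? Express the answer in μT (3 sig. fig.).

B ≈ 11.3 μT

Each side is a finite straight segment at perpendicular distance d = a/(2 tan(π/6)) = 0.06954 m from the centre, with end-angles ±π/6.
One side contributes B₁ = (μ₀I/4πd)·2 sin(π/6) = 1.88×10⁻⁶ T.
All 6 sides add in the same direction: B = 6 × 1.88×10⁻⁶ = 1.13×10⁻⁵ T.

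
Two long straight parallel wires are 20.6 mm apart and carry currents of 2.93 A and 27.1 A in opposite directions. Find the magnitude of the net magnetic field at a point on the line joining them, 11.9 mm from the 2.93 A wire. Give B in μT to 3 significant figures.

Each long wire gives B = μ₀I/(2πd). Distances are d₁ = 0.0119 m and d₂ = 0.0087 m.
B₁ = 4.92×10⁻⁵ T, B₂ = 6.23×10⁻⁴ T.
Between antiparallel currents both contributions point the same way, so they add. B = B₁ + B₂ = 4.92×10⁻⁵ + 6.23×10⁻⁴ = 6.72×10⁻⁴ T.

B ≈ 672 μT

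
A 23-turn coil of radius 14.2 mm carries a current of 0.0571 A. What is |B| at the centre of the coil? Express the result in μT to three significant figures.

For an N-turn flat coil, B = Nμ₀I/(2R) with R = 0.0142 m.
B = 23 × 2.53×10⁻⁶ T = 5.81×10⁻⁵ T.

B ≈ 58.1 μT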